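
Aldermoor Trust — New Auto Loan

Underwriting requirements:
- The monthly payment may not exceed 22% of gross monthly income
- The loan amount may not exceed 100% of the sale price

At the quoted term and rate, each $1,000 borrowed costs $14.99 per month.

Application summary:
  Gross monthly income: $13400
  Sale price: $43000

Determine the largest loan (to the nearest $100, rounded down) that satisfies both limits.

Payment cap: 22% × $13,400 = $2,948/month.
At $14.99 per $1,000, that supports 2,948/14.99 × 1,000 ≈ $196,664 → $196,600.
LTV cap: 100% × $43,000 = $43,000 → $43,000.
Binding constraint: loan-to-value.

$43,000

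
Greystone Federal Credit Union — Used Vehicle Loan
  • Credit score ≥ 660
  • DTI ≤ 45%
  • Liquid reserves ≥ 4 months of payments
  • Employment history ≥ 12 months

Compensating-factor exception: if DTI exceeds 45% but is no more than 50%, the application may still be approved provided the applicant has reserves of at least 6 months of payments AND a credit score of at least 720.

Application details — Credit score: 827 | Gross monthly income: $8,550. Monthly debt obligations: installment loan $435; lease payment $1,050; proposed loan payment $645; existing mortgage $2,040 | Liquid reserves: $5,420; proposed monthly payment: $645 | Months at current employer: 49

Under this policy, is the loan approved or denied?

Approved

Credit score 827 ≥ 660 (meets base)
Total debts = (435 + 1,050 + 645 + 2,040) = 4,170. DTI: 4,170 ÷ 8,550 = 48.8%, over the 45% base limit.
Reserves: 5,420 ÷ 645 = 8.4 months (meets 4-month minimum)
Employment 49 ≥ 12 months
48.8% falls in the override range (45%–50%), so the compensating-factor test applies.
Reserves 8.4 ≥ 6 months; credit score 827 ≥ 720.
Both override conditions satisfied; DTI exception granted.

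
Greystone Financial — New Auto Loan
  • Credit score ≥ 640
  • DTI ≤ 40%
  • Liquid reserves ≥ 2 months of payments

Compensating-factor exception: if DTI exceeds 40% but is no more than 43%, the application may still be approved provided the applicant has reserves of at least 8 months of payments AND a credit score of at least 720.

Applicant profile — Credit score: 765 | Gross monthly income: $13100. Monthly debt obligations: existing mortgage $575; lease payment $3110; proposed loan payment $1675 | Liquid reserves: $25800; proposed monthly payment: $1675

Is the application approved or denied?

Approved

Credit score 765 ≥ 640 (meets base)
Total debts = (575 + 3,110 + 1,675) = 5,360. DTI: 5,360 ÷ 13,100 = 40.9%, over the 40% base limit.
Liquid reserves cover 25,800/1,675 = 15.4 months — ≥ 2 required
40.9% falls in the override range (40%–43%), so the compensating-factor test applies.
Override check — reserves: 15.4 mo (ok); score: 765 (ok).
Both compensating conditions met → exception applies.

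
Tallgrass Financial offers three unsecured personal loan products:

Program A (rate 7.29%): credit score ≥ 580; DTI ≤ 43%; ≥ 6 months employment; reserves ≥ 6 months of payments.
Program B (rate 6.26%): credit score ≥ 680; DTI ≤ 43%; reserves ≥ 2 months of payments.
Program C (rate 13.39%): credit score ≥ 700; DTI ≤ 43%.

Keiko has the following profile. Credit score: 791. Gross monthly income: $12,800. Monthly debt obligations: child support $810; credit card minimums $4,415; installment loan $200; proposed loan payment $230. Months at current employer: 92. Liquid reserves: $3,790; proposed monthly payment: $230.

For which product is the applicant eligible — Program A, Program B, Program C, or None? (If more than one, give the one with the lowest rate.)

None

Total debts = (810 + 4,415 + 200 + 230) = 5,655; DTI = 5,655/12,800 = 44.2%.
Reserves = 3,790/230 = 16.5 months.
Program A: score 791 ≥ 580; DTI 44.2% > 43%; employment 92 ≥ 6 mo; reserves 16.5 ≥ 6 mo → does not qualify.
Program B: score 791 ≥ 680; DTI 44.2% > 43%; reserves 16.5 ≥ 2 mo → does not qualify.
Program C: score 791 ≥ 700; DTI 44.2% > 43% → does not qualify.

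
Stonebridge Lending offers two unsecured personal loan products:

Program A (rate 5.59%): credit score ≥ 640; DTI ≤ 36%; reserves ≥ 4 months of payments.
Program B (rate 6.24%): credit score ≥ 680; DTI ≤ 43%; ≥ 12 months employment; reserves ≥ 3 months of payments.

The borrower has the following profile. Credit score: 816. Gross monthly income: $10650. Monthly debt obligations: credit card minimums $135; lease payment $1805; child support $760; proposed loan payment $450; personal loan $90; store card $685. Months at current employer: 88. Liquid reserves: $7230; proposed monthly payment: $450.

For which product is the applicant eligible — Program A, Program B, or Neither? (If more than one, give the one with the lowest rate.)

Program B

Total debts = (135 + 1,805 + 760 + 450 + 90 + 685) = 3,925; DTI = 3,925/10,650 = 36.9%.
Reserves = 7,230/450 = 16.1 months.
Program A: score 816 ≥ 640; DTI 36.9% > 36%; reserves 16.1 ≥ 4 mo → does not qualify.
Program B: score 816 ≥ 680; DTI 36.9% ≤ 43%; employment 88 ≥ 12 mo; reserves 16.1 ≥ 3 mo → qualifies.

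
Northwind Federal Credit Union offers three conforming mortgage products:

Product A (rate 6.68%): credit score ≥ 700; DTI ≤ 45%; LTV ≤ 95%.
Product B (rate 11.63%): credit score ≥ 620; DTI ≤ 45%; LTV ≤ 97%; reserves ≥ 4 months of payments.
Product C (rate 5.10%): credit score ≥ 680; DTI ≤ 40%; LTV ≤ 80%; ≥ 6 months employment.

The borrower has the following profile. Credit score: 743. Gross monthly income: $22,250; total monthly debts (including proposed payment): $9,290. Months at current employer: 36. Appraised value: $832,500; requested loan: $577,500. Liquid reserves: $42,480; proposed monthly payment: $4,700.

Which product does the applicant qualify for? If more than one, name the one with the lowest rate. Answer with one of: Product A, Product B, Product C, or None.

DTI = 9,290/22,250 = 41.8%.
LTV = 577,500/832,500 = 69.4%.
Reserves = 42,480/4,700 = 9.0 months.
Product A: score 743 ≥ 700; DTI 41.8% ≤ 45%; LTV 69.4% ≤ 95% → qualifies.
Product B: score 743 ≥ 620; DTI 41.8% ≤ 45%; LTV 69.4% ≤ 97%; reserves 9.0 ≥ 4 mo → qualifies.
Product C: score 743 ≥ 680; DTI 41.8% > 40%; LTV 69.4% ≤ 80%; employment 36 ≥ 6 mo → does not qualify.
Qualifying: Product A, Product B. Lowest rate is 6.68% → Product A.

Product A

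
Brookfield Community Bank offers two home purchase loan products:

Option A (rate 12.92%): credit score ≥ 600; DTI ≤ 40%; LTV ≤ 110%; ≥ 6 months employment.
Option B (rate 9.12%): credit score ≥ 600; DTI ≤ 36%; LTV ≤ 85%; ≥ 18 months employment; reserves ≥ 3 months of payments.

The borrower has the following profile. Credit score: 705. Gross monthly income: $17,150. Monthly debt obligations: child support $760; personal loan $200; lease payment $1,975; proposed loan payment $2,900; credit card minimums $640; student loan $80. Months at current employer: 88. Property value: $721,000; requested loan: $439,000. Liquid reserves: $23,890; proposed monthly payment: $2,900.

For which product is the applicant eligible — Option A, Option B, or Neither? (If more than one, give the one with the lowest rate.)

Option A

Total debts = (760 + 200 + 1,975 + 2,900 + 640 + 80) = 6,555; DTI = 6,555/17,150 = 38.2%.
LTV = 439,000/721,000 = 60.9%.
Reserves = 23,890/2,900 = 8.2 months.
Option A: score 705 ≥ 600; DTI 38.2% ≤ 40%; LTV 60.9% ≤ 110%; employment 88 ≥ 6 mo → qualifies.
Option B: score 705 ≥ 600; DTI 38.2% > 36%; LTV 60.9% ≤ 85%; employment 88 ≥ 18 mo; reserves 8.2 ≥ 3 mo → does not qualify.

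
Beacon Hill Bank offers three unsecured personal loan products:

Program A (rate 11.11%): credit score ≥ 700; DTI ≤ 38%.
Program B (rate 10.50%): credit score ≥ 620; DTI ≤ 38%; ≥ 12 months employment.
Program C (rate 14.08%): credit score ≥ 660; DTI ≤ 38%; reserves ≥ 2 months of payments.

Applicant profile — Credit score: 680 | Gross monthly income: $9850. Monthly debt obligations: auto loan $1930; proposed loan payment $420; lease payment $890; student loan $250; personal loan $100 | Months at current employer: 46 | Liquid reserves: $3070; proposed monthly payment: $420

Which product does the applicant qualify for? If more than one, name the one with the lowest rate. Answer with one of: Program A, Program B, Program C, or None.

Total debts = (1,930 + 420 + 890 + 250 + 100) = 3,590; DTI = 3,590/9,850 = 36.4%.
Reserves = 3,070/420 = 7.3 months.
Program A: score 680 < 700; DTI 36.4% ≤ 38% → does not qualify.
Program B: score 680 ≥ 620; DTI 36.4% ≤ 38%; employment 46 ≥ 12 mo → qualifies.
Program C: score 680 ≥ 660; DTI 36.4% ≤ 38%; reserves 7.3 ≥ 2 mo → qualifies.
Qualifying: Program B, Program C. Lowest rate is 10.50% → Program B.

Program B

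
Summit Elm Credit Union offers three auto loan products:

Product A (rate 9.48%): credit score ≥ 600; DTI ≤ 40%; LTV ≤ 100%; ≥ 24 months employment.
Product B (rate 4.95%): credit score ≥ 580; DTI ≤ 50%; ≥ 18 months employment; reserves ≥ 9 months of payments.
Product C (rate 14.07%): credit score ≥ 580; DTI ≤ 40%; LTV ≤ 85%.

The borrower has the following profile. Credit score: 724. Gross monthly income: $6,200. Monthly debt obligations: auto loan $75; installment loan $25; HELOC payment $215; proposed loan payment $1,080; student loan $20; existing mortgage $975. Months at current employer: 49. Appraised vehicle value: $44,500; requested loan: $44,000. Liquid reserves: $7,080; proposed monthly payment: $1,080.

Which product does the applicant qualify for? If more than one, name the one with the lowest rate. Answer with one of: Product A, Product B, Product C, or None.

Product A

Total debts = (75 + 25 + 215 + 1,080 + 20 + 975) = 2,390; DTI = 2,390/6,200 = 38.5%.
LTV = 44,000/44,500 = 98.9%.
Reserves = 7,080/1,080 = 6.6 months.
Product A: score 724 ≥ 600; DTI 38.5% ≤ 40%; LTV 98.9% ≤ 100%; employment 49 ≥ 24 mo → qualifies.
Product B: score 724 ≥ 580; DTI 38.5% ≤ 50%; employment 49 ≥ 18 mo; reserves 6.6 < 9 mo → does not qualify.
Product C: score 724 ≥ 580; DTI 38.5% ≤ 40%; LTV 98.9% > 85% → does not qualify.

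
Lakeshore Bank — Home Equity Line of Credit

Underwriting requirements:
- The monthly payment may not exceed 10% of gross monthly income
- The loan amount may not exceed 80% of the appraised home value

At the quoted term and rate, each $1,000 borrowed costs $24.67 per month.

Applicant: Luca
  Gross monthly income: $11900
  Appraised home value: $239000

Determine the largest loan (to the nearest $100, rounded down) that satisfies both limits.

$48,200

Payment cap: 10% × $11,900 = $1,190/month.
At $24.67 per $1,000, that supports 1,190/24.67 × 1,000 ≈ $48,236 → $48,200.
LTV cap: 80% × $239,000 = $191,200 → $191,200.
Binding constraint: payment-to-income.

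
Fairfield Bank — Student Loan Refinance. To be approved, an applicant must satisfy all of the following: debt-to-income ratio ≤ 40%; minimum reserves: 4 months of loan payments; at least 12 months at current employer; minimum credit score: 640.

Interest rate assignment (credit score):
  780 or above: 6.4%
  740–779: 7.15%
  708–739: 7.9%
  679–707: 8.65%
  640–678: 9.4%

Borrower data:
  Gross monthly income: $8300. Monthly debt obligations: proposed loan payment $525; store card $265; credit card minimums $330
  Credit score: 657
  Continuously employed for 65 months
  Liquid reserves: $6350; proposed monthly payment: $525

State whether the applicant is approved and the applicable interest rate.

Approved at 9.4%

Credit score 657 ≥ 640 (meets minimum)
Total monthly debts = (525 + 265 + 330) = 1,120. DTI = 1,120/8,300 = 13.5% ≤ 40%
Reserves = 6,350/525 = 12.1 months ≥ 4
Employment 65 ≥ 12 months
All requirements met. Score 657 falls in the 640–678 tier → 9.4%.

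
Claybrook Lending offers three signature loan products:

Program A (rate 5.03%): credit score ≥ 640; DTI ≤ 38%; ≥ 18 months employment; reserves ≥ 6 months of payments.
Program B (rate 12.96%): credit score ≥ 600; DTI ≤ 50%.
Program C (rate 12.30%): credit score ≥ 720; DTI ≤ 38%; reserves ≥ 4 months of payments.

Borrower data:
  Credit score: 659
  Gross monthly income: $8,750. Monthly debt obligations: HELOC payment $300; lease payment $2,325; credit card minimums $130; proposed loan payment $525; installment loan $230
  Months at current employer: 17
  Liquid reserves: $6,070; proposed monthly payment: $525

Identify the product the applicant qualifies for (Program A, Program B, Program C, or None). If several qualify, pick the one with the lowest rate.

Total debts = (300 + 2,325 + 130 + 525 + 230) = 3,510; DTI = 3,510/8,750 = 40.1%.
Reserves = 6,070/525 = 11.6 months.
Program A: score 659 ≥ 640; DTI 40.1% > 38%; employment 17 < 18 mo; reserves 11.6 ≥ 6 mo → does not qualify.
Program B: score 659 ≥ 600; DTI 40.1% ≤ 50% → qualifies.
Program C: score 659 < 720; DTI 40.1% > 38%; reserves 11.6 ≥ 4 mo → does not qualify.

Program B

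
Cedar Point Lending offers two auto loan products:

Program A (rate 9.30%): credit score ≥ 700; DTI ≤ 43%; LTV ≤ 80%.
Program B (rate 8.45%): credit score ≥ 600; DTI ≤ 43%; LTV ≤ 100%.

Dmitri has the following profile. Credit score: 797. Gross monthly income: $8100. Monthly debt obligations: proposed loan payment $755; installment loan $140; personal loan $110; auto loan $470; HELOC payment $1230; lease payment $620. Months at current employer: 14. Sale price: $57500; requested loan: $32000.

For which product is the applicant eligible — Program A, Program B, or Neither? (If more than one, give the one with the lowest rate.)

Program B

Total debts = (755 + 140 + 110 + 470 + 1,230 + 620) = 3,325; DTI = 3,325/8,100 = 41%.
LTV = 32,000/57,500 = 55.7%.
Program A: score 797 ≥ 700; DTI 41% ≤ 43%; LTV 55.7% ≤ 80% → qualifies.
Program B: score 797 ≥ 600; DTI 41% ≤ 43%; LTV 55.7% ≤ 100% → qualifies.
Qualifying: Program A, Program B. Lowest rate is 8.45% → Program B.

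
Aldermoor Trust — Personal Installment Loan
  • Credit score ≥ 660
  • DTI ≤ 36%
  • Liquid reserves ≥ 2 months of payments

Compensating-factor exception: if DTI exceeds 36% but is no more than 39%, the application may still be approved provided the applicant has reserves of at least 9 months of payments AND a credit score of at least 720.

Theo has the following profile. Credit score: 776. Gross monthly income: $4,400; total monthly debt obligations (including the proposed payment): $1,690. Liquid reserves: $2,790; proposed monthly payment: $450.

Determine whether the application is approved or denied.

Denied

Credit score 776 ≥ 660 (meets base)
DTI = 1,690/4,400 = 38.4% > 36% — standard DTI limit exceeded.
Reserves: 2,790 ÷ 450 = 6.2 months (meets 2-month minimum)
38.4% falls in the override range (36%–39%), so the compensating-factor test applies.
Override check — reserves: 6.2 mo (short of 9); score: 776 (ok).
Compensating-factor requirement not fully met.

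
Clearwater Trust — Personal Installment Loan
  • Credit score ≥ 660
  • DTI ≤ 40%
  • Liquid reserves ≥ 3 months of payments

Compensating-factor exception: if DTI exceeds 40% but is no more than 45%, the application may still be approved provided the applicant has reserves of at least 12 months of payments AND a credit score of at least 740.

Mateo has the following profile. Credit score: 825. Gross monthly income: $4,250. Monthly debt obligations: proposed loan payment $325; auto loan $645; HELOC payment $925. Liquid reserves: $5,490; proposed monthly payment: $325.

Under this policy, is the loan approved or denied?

Approved

Credit score 825 ≥ 660 (meets base)
Total debts = (325 + 645 + 925) = 1,895. DTI = 1,895/4,250 = 44.6% > 40% — standard DTI limit exceeded.
Reserves: 5,490 ÷ 325 = 16.9 months (meets 3-month minimum)
DTI 44.6% is within the 40%–45% exception band; checking compensating factors.
Reserves 16.9 ≥ 12 months; credit score 825 ≥ 740.
Both compensating conditions met → exception applies.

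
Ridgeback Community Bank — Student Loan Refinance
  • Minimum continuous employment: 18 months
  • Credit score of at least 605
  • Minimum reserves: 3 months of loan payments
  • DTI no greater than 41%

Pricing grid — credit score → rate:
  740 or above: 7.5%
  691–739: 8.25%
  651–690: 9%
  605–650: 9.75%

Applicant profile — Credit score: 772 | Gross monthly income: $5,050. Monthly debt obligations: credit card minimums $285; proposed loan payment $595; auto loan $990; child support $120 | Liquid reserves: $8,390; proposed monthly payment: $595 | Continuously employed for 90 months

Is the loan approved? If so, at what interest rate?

Approved at 7.5%

Credit score 772 ≥ 605 (meets minimum)
Employment 90 ≥ 18 months
Total monthly debts = (285 + 595 + 990 + 120) = 1,990. DTI: 1,990 ÷ 5,050 = 39.4%, within the 41% cap
Reserves: 8,390 ÷ 595 = 14.1 months (meets 3-month minimum)
All requirements met. Score 772 falls in the 740 or above tier → 7.5%.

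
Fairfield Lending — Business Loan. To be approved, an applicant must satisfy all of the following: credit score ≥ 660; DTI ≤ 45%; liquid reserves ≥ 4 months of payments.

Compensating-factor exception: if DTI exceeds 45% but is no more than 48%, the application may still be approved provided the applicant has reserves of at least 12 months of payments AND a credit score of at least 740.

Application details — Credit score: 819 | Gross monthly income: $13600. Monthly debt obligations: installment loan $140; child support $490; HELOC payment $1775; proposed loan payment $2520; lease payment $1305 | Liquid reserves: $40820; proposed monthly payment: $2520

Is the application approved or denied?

Approved

Credit score 819 ≥ 660 (meets base)
Total debts = (140 + 490 + 1,775 + 2,520 + 1,305) = 6,230. DTI: 6,230 ÷ 13,600 = 45.8%, over the 45% base limit.
Liquid reserves cover 40,820/2,520 = 16.2 months — ≥ 4 required
DTI 45.8% is within the 45%–48% exception band; checking compensating factors.
Override check — reserves: 16.2 mo (ok); score: 819 (ok).
Both override conditions satisfied; DTI exception granted.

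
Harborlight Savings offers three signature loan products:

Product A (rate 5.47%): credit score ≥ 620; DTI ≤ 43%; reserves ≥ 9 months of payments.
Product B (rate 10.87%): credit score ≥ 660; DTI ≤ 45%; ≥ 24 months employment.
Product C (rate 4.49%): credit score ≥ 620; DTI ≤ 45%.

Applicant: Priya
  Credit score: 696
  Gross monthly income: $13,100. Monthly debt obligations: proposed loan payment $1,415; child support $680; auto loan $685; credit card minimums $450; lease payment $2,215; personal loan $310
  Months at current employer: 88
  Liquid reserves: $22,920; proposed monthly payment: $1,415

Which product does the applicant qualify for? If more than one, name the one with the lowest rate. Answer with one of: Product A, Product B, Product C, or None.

Total debts = (1,415 + 680 + 685 + 450 + 2,215 + 310) = 5,755; DTI = 5,755/13,100 = 43.9%.
Reserves = 22,920/1,415 = 16.2 months.
Product A: score 696 ≥ 620; DTI 43.9% > 43%; reserves 16.2 ≥ 9 mo → does not qualify.
Product B: score 696 ≥ 660; DTI 43.9% ≤ 45%; employment 88 ≥ 24 mo → qualifies.
Product C: score 696 ≥ 620; DTI 43.9% ≤ 45% → qualifies.
Qualifying: Product B, Product C. Lowest rate is 4.49% → Product C.

Product C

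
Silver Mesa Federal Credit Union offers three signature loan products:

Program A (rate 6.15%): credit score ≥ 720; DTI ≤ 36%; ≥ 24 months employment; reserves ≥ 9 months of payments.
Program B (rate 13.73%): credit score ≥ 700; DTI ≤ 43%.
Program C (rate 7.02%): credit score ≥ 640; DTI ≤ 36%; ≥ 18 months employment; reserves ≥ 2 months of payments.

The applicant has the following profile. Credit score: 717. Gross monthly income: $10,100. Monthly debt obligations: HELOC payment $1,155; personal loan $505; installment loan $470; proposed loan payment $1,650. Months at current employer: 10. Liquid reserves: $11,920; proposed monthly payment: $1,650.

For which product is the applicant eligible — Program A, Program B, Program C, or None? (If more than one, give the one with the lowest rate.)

Program B

Total debts = (1,155 + 505 + 470 + 1,650) = 3,780; DTI = 3,780/10,100 = 37.4%.
Reserves = 11,920/1,650 = 7.2 months.
Program A: score 717 < 720; DTI 37.4% > 36%; employment 10 < 24 mo; reserves 7.2 < 9 mo → does not qualify.
Program B: score 717 ≥ 700; DTI 37.4% ≤ 43% → qualifies.
Program C: score 717 ≥ 640; DTI 37.4% > 36%; employment 10 < 18 mo; reserves 7.2 ≥ 2 mo → does not qualify.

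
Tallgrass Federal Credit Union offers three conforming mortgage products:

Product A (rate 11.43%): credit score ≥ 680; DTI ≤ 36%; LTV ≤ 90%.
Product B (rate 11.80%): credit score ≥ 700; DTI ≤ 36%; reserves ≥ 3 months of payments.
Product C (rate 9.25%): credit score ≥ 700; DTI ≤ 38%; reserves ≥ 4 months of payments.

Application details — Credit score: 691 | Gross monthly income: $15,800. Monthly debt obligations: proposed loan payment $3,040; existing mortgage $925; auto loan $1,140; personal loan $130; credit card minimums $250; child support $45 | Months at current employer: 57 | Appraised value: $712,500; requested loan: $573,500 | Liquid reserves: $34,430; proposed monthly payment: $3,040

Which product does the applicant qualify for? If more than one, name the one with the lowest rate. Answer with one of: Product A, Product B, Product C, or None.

Total debts = (3,040 + 925 + 1,140 + 130 + 250 + 45) = 5,530; DTI = 5,530/15,800 = 35%.
LTV = 573,500/712,500 = 80.5%.
Reserves = 34,430/3,040 = 11.3 months.
Product A: score 691 ≥ 680; DTI 35% ≤ 36%; LTV 80.5% ≤ 90% → qualifies.
Product B: score 691 < 700; DTI 35% ≤ 36%; reserves 11.3 ≥ 3 mo → does not qualify.
Product C: score 691 < 700; DTI 35% ≤ 38%; reserves 11.3 ≥ 4 mo → does not qualify.

Product A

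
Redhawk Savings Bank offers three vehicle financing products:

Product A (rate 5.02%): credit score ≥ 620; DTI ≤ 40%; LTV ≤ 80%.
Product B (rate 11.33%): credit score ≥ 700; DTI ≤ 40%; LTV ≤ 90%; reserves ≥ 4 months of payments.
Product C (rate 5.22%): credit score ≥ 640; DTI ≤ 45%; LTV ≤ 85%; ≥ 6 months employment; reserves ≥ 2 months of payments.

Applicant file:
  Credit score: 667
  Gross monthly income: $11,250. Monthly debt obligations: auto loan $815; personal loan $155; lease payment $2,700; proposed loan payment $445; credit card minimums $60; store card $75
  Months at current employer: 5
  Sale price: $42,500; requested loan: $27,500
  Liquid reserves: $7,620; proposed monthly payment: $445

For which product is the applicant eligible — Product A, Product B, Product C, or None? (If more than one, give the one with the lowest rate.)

Total debts = (815 + 155 + 2,700 + 445 + 60 + 75) = 4,250; DTI = 4,250/11,250 = 37.8%.
LTV = 27,500/42,500 = 64.7%.
Reserves = 7,620/445 = 17.1 months.
Product A: score 667 ≥ 620; DTI 37.8% ≤ 40%; LTV 64.7% ≤ 80% → qualifies.
Product B: score 667 < 700; DTI 37.8% ≤ 40%; LTV 64.7% ≤ 90%; reserves 17.1 ≥ 4 mo → does not qualify.
Product C: score 667 ≥ 640; DTI 37.8% ≤ 45%; LTV 64.7% ≤ 85%; employment 5 < 6 mo; reserves 17.1 ≥ 2 mo → does not qualify.

Product A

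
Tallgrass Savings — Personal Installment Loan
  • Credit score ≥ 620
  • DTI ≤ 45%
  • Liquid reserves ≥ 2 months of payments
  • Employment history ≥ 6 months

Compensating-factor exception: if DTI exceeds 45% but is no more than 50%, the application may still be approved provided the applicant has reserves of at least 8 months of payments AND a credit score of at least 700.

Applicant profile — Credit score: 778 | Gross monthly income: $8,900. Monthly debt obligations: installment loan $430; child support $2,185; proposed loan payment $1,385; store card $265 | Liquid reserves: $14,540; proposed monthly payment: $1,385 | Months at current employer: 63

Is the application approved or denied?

Approved

Credit score 778 ≥ 620 (meets base)
Total debts = (430 + 2,185 + 1,385 + 265) = 4,265. DTI = 4,265/8,900 = 47.9% > 45% — standard DTI limit exceeded.
Liquid reserves cover 14,540/1,385 = 10.5 months — ≥ 2 required
Employment 63 ≥ 6 months
DTI 47.9% is within the 45%–50% exception band; checking compensating factors.
Reserves 10.5 ≥ 8 months; credit score 778 ≥ 700.
Both compensating conditions met → exception applies.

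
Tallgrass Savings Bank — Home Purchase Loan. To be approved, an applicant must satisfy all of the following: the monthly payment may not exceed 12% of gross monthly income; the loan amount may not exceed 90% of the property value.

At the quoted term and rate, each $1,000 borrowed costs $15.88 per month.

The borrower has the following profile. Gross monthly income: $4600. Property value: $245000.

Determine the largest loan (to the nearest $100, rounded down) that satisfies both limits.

Payment cap: 12% × $4,600 = $552/month.
At $15.88 per $1,000, that supports 552/15.88 × 1,000 ≈ $34,760 → $34,700.
LTV cap: 90% × $245,000 = $220,500 → $220,500.
Binding constraint: payment-to-income.

$34,700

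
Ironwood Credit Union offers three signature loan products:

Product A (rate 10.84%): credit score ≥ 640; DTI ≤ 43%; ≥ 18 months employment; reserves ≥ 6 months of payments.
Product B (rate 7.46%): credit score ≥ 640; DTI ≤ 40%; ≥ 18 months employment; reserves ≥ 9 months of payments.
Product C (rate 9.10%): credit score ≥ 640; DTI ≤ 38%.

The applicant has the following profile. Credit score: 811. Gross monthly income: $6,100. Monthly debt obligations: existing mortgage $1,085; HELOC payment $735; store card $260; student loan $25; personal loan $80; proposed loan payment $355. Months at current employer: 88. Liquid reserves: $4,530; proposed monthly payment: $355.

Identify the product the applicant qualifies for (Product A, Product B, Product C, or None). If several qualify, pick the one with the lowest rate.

Total debts = (1,085 + 735 + 260 + 25 + 80 + 355) = 2,540; DTI = 2,540/6,100 = 41.6%.
Reserves = 4,530/355 = 12.8 months.
Product A: score 811 ≥ 640; DTI 41.6% ≤ 43%; employment 88 ≥ 18 mo; reserves 12.8 ≥ 6 mo → qualifies.
Product B: score 811 ≥ 640; DTI 41.6% > 40%; employment 88 ≥ 18 mo; reserves 12.8 ≥ 9 mo → does not qualify.
Product C: score 811 ≥ 640; DTI 41.6% > 38% → does not qualify.

Product A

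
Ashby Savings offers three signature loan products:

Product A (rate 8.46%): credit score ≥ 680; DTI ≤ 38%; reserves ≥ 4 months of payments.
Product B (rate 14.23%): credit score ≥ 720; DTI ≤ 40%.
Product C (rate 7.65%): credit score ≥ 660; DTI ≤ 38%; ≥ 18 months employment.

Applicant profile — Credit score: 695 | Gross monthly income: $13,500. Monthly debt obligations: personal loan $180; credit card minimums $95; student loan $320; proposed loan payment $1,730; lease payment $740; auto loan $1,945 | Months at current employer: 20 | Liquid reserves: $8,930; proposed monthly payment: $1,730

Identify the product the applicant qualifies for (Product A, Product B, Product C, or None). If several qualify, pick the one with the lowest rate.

Total debts = (180 + 95 + 320 + 1,730 + 740 + 1,945) = 5,010; DTI = 5,010/13,500 = 37.1%.
Reserves = 8,930/1,730 = 5.2 months.
Product A: score 695 ≥ 680; DTI 37.1% ≤ 38%; reserves 5.2 ≥ 4 mo → qualifies.
Product B: score 695 < 720; DTI 37.1% ≤ 40% → does not qualify.
Product C: score 695 ≥ 660; DTI 37.1% ≤ 38%; employment 20 ≥ 18 mo → qualifies.
Qualifying: Product A, Product C. Lowest rate is 7.65% → Product C.

Product C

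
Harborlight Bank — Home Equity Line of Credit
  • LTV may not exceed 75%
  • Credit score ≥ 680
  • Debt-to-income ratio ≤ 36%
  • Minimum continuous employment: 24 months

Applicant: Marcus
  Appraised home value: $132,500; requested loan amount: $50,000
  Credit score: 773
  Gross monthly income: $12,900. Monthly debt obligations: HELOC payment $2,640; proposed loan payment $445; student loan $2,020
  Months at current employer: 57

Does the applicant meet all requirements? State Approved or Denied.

Loan-to-value = 50,000/132,500 = 37.7% — pass (75% max)
Credit score 773 ≥ 680 (meets)
Total monthly debts = (2,640 + 445 + 2,020) = 5,105. DTI: 5,105 ÷ 12,900 = 39.6%, exceeds the 36% cap
Employment 57 ≥ 24 months
Fails on DTI.

Denied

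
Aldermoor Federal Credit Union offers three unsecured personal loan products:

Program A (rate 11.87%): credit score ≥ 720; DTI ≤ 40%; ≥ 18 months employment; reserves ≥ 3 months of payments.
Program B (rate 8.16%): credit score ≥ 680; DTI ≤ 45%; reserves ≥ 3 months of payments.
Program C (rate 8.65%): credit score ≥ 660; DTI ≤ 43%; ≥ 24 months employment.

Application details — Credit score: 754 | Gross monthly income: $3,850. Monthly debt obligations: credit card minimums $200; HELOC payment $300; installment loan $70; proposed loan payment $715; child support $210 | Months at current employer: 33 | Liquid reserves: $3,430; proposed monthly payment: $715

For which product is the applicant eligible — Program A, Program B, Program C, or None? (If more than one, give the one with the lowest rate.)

Program B

Total debts = (200 + 300 + 70 + 715 + 210) = 1,495; DTI = 1,495/3,850 = 38.8%.
Reserves = 3,430/715 = 4.8 months.
Program A: score 754 ≥ 720; DTI 38.8% ≤ 40%; employment 33 ≥ 18 mo; reserves 4.8 ≥ 3 mo → qualifies.
Program B: score 754 ≥ 680; DTI 38.8% ≤ 45%; reserves 4.8 ≥ 3 mo → qualifies.
Program C: score 754 ≥ 660; DTI 38.8% ≤ 43%; employment 33 ≥ 24 mo → qualifies.
Qualifying: Program A, Program B, Program C. Lowest rate is 8.16% → Program B.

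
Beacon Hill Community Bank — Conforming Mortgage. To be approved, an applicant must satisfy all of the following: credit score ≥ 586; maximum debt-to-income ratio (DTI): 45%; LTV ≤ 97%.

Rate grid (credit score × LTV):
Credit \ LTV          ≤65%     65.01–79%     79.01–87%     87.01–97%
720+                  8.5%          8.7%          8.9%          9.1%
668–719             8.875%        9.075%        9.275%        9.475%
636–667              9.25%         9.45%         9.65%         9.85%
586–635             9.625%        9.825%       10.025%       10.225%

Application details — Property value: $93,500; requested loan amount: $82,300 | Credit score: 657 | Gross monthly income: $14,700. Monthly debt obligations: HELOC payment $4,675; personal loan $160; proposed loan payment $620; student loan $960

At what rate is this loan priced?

9.85%

Credit score 657 ≥ 586; Total monthly debts = (4,675 + 160 + 620 + 960) = 6,415. DTI: 6,415 ÷ 14,700 = 43.6%, within the 45% cap
LTV = 82,300/93,500 = 88% ≤ 97%
Credit 657 → row 636–667; LTV 88% → column 87.01–97%. Grid cell → 9.85%.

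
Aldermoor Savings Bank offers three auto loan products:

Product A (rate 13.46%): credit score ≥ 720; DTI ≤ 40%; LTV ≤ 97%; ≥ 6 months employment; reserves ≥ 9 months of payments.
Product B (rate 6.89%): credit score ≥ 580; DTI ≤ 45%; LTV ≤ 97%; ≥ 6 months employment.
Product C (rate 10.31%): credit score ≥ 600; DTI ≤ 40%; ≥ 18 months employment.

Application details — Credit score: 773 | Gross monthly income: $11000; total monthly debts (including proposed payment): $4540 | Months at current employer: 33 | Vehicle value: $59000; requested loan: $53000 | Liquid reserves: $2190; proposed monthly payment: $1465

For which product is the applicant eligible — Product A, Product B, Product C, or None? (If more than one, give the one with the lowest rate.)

Product B

DTI = 4,540/11,000 = 41.3%.
LTV = 53,000/59,000 = 89.8%.
Reserves = 2,190/1,465 = 1.5 months.
Product A: score 773 ≥ 720; DTI 41.3% > 40%; LTV 89.8% ≤ 97%; employment 33 ≥ 6 mo; reserves 1.5 < 9 mo → does not qualify.
Product B: score 773 ≥ 580; DTI 41.3% ≤ 45%; LTV 89.8% ≤ 97%; employment 33 ≥ 6 mo → qualifies.
Product C: score 773 ≥ 600; DTI 41.3% > 40%; employment 33 ≥ 18 mo → does not qualify.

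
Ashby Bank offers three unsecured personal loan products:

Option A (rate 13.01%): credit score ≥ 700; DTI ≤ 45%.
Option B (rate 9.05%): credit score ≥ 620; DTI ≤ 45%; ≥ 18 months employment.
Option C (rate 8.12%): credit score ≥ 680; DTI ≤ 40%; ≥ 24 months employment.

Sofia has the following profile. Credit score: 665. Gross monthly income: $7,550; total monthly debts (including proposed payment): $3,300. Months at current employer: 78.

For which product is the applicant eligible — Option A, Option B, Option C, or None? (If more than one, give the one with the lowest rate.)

Option B

DTI = 3,300/7,550 = 43.7%.
Option A: score 665 < 700; DTI 43.7% ≤ 45% → does not qualify.
Option B: score 665 ≥ 620; DTI 43.7% ≤ 45%; employment 78 ≥ 18 mo → qualifies.
Option C: score 665 < 680; DTI 43.7% > 40%; employment 78 ≥ 24 mo → does not qualify.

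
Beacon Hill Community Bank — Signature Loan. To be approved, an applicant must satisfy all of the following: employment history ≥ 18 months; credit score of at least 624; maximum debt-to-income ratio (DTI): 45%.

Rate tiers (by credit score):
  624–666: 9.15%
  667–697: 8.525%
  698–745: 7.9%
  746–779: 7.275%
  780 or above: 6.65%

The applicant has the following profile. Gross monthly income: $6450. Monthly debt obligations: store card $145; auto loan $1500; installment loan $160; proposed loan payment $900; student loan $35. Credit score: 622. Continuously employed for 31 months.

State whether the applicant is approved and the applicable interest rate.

Denied

Credit score 622 < 624 (below minimum)
Employment 31 ≥ 18 months
Total monthly debts = (145 + 1,500 + 160 + 900 + 35) = 2,740. DTI: 2,740 ÷ 6,450 = 42.5%, within the 45% cap
Not all requirements met → denied.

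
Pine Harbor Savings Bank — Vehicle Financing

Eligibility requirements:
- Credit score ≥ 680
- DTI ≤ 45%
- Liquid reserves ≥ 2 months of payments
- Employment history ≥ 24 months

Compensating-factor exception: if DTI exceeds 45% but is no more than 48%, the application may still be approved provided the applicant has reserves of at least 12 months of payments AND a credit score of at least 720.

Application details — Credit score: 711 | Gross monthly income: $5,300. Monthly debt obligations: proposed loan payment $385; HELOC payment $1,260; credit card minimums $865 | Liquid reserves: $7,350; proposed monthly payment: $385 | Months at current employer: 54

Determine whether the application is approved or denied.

Denied

Credit score 711 ≥ 680 (meets base)
Total debts = (385 + 1,260 + 865) = 2,510. DTI = 2,510/5,300 = 47.4% > 45% — standard DTI limit exceeded.
Reserves = 7,350/385 = 19.1 months ≥ 2
Employment 54 ≥ 24 months
DTI 47.4% is within the 45%–48% exception band; checking compensating factors.
Override check — reserves: 19.1 mo (ok); score: 711 (below 720).
Compensating-factor requirement not fully met.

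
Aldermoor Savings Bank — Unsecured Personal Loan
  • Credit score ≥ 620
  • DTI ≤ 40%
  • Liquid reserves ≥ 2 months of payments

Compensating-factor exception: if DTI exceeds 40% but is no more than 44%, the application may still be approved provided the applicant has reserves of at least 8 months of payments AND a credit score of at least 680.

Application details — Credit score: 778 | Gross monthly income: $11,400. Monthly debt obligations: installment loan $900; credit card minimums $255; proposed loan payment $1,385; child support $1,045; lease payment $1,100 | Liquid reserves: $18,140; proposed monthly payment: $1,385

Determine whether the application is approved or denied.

Approved

Credit score 778 ≥ 620 (meets base)
Total debts = (900 + 255 + 1,385 + 1,045 + 1,100) = 4,685. DTI: 4,685 ÷ 11,400 = 41.1%, over the 40% base limit.
Reserves: 18,140 ÷ 1,385 = 13.1 months (meets 2-month minimum)
DTI 41.1% is within the 40%–44% exception band; checking compensating factors.
Override check — reserves: 13.1 mo (ok); score: 778 (ok).
Both override conditions satisfied; DTI exception granted.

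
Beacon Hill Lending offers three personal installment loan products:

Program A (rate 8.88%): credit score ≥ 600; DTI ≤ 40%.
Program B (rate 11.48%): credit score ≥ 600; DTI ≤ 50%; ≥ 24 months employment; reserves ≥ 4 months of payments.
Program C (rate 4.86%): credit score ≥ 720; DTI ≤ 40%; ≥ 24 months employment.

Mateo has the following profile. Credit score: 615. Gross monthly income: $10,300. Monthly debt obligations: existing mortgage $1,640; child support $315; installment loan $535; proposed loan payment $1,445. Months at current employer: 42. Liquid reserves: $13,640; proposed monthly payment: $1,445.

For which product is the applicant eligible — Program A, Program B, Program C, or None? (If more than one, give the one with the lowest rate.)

Program A

Total debts = (1,640 + 315 + 535 + 1,445) = 3,935; DTI = 3,935/10,300 = 38.2%.
Reserves = 13,640/1,445 = 9.4 months.
Program A: score 615 ≥ 600; DTI 38.2% ≤ 40% → qualifies.
Program B: score 615 ≥ 600; DTI 38.2% ≤ 50%; employment 42 ≥ 24 mo; reserves 9.4 ≥ 4 mo → qualifies.
Program C: score 615 < 720; DTI 38.2% ≤ 40%; employment 42 ≥ 24 mo → does not qualify.
Qualifying: Program A, Program B. Lowest rate is 8.88% → Program A.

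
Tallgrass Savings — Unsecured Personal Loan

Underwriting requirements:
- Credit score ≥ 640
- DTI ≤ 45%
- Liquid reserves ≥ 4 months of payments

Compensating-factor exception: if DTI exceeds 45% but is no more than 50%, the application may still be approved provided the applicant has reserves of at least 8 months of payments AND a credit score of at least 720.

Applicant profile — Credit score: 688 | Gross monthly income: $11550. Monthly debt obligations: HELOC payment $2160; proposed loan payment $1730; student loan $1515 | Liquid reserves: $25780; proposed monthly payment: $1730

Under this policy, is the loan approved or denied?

Denied

Credit score 688 ≥ 640 (meets base)
Total debts = (2,160 + 1,730 + 1,515) = 5,405. DTI: 5,405 ÷ 11,550 = 46.8%, over the 45% base limit.
Reserves: 25,780 ÷ 1,730 = 14.9 months (meets 4-month minimum)
DTI 46.8% is within the 45%–50% exception band; checking compensating factors.
Override check — reserves: 14.9 mo (ok); score: 688 (below 720).
Compensating-factor requirement not fully met.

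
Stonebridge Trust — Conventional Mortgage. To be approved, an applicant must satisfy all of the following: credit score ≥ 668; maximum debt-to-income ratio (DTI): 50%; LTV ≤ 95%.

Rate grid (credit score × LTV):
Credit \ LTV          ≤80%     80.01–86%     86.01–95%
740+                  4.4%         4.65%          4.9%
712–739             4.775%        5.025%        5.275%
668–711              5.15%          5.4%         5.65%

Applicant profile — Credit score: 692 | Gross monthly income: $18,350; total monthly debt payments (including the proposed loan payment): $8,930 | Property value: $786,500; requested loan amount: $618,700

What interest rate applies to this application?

Credit score 692 ≥ 668; DTI: 8,930 ÷ 18,350 = 48.7%, within the 50% cap
Loan-to-value = 618,700/786,500 = 78.7% — pass (95% max)
Row: 692 falls in 668–711. Column: 78.7% falls in ≤80%. Rate = 5.15%.

5.15%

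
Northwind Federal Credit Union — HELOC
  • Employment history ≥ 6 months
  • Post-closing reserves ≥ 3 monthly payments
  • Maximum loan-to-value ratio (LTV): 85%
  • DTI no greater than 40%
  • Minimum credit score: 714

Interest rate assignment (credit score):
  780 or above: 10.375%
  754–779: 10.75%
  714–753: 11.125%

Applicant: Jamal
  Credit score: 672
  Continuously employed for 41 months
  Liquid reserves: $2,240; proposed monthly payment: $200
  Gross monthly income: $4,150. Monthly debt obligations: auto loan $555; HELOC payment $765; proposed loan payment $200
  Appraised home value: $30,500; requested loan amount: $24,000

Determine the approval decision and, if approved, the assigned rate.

Denied

Credit score 672 < 714 (below minimum)
Employment 41 ≥ 6 months
Total monthly debts = (555 + 765 + 200) = 1,520. DTI: 1,520 ÷ 4,150 = 36.6%, within the 40% cap
LTV = 24,000/30,500 = 78.7% ≤ 85%
Liquid reserves cover 2,240/200 = 11.2 months — ≥ 3 required
Not all requirements met → denied.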